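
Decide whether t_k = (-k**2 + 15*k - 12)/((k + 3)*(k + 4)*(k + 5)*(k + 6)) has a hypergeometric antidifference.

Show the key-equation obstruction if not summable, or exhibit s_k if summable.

Yes. s_k = k*(-k**2 + 48*k - 287)/(60*(k + 3)*(k + 4)*(k + 5)).

r(k) = -(k + 3)*(15*k - (k + 1)**2 + 3)/((k + 7)*(k**2 - 15*k + 12)) after simplifying.
Gosper form: A/B · C(k+1)/C(k) with A=k + 3, B=k + 7, C=k**2 - 15*k + 12.
f must satisfy (k + 3)·f(k+1) − (k + 6)·f(k) = k**2 - 15*k + 12.
Degrees (1,1,2) ⇒ d ≤ 3.
Coefficient equations give f(k) = k*(k - 41)*(k - 7)/60.
Certificate R = B(k−1)f/C = k*(k - 41)*(k - 7)*(k + 6)/(60*(k**2 - 15*k + 12)) gives s_k = k*(-k**2 + 48*k - 287)/(60*(k + 3)*(k + 4)*(k + 5)).
Check: Δs_k = (-k**2 + 15*k - 12)/(k**4 + 18*k**3 + 119*k**2 + 342*k + 360). ✓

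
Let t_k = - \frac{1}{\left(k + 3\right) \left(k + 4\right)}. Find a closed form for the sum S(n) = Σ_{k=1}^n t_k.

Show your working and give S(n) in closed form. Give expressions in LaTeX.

S(n) = - \frac{n}{4 n + 16}

The ratio is (k + 3)/(k + 5).
Gosper form: A/B · C(k+1)/C(k) with A=k + 3, B=k + 5, C=1.
Need (k + 3)·f(k+1) − (k + 4)·f(k) = 1.
d = 1 from the (1,1,0) case.
Coefficient equations give f(k) = k/3.
Certificate R = B(k−1)f/C = k*(k + 4)/3 gives s_k = -k/(3*k + 9).
s_(k+1) − s_k = -1/(k**2 + 7*k + 12) = t_k.
Evaluate: s_(n+1) = (-n - 1)/(3*(n + 4)); subtract s_(1) = -1/12 ⇒ S(n) = -n/(4*n + 16).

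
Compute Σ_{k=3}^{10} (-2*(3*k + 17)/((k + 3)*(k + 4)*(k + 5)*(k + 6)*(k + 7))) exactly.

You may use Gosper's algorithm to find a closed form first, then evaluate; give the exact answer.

Ratio r(k) = (k + 3)*(3*k + 20)/((k + 8)*(3*k + 17)).
Normal form (A,B,C) = (k + 3, k + 8, k + 17/3).
Key eq: (k + 3)·f(k+1) = (k + 7)·f(k) + (k + 17/3).
From deg A=1, deg B=1, deg C=1: d=4.
A polynomial solution: f(k) = k*(k + 5)*(k**2 + 13*k + 54)/216.
R(k) = B(k−1)·f(k)/C(k) = k*(k + 5)*(k + 7)*(k**2 + 13*k + 54)/(72*(3*k + 17)); s_k = R·t_k = k*(-k**2 - 13*k - 54)/(36*(k**3 + 13*k**2 + 54*k + 72)).
Δs = 2*(-3*k - 17)/(k**5 + 25*k**4 + 245*k**3 + 1175*k**2 + 2754*k + 2520), as required.
Telescoping: Σ = s_(11) − s_(3) = -583/21420 − (-17/756) = -76/16065.

Σ = -76/16065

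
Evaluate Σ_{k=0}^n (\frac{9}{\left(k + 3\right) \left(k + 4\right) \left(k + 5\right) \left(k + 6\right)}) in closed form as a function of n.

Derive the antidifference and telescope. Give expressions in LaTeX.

t_(k+1)/t_k = (k + 3)/(k + 7).
A = k + 3, B = k + 7, C = 1.
Need (k + 3)·f(k+1) − (k + 6)·f(k) = 1.
d = 3 from the (1,1,0) case.
Coefficient equations give f(k) = k*(k**2 + 12*k + 47)/180.
Certificate R = B(k−1)f/C = k*(k + 6)*(k**2 + 12*k + 47)/180 gives s_k = k*(k**2 + 12*k + 47)/(20*(k + 3)*(k + 4)*(k + 5)).
Verify: 9/(k**4 + 18*k**3 + 119*k**2 + 342*k + 360) matches t_k.
Evaluate: s_(n+1) = (n**3 + 15*n**2 + 74*n + 60)/(20*(n**3 + 15*n**2 + 74*n + 120)); subtract s_(0) = 0 ⇒ S(n) = (n**3 + 15*n**2 + 74*n + 60)/(20*(n**3 + 15*n**2 + 74*n + 120)).

S(n) = \frac{n^{3} + 15 n^{2} + 74 n + 60}{20 \left(n^{3} + 15 n^{2} + 74 n + 120\right)}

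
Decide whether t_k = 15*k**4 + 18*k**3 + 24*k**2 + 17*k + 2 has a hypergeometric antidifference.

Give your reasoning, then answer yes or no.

t_(k+1)/t_k = (15*k**4 + 78*k**3 + 168*k**2 + 179*k + 76)/(15*k**4 + 18*k**3 + 24*k**2 + 17*k + 2).
Normal form (A,B,C) = (1, 1, k**4 + 6*k**3/5 + 8*k**2/5 + 17*k/15 + 2/15).
Need (1)·f(k+1) − (1)·f(k) = k**4 + 6*k**3/5 + 8*k**2/5 + 17*k/15 + 2/15.
d = 5 from the (0,0,4) case.
A polynomial solution: f(k) = k*(3*k**4 - 3*k**3 + 4*k**2 + k - 3)/15.
So s_k = (B(k−1)f/C)·t_k = (k*(3*k**4 - 3*k**3 + 4*k**2 + k - 3)/(15*k**4 + 18*k**3 + 24*k**2 + 17*k + 2))·t_k = k*(3*k**4 - 3*k**3 + 4*k**2 + k - 3).
Δs = 15*k**4 + 18*k**3 + 24*k**2 + 17*k + 2, as required.

Yes. s_k = k*(3*k**4 - 3*k**3 + 4*k**2 + k - 3).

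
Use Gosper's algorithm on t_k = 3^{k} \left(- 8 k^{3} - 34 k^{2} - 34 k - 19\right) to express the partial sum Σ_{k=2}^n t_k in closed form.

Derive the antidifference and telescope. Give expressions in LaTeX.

r(k) = 3*(8*k**3 + 58*k**2 + 126*k + 95)/(8*k**3 + 34*k**2 + 34*k + 19) after simplifying.
Take A(k)=3, B(k)=1, C(k)=k**3 + 17*k**2/4 + 17*k/4 + 19/8.
Solve (3)·f(k+1) − (1)·f(k) = k**3 + 17*k**2/4 + 17*k/4 + 19/8.
From deg A=0, deg B=0, deg C=3: d=3.
Solve for f: f(k) = (4*k**3 - k**2 + 2*k + 2)/8 (degree 3 ≤ 3).
Then R = B(k−1)f/C = (4*k**3 - k**2 + 2*k + 2)/(8*k**3 + 34*k**2 + 34*k + 19), so s_k = R(k)·t_k = 3**k*(-4*k**3 + k**2 - 2*k - 2).
Check: Δs_k = 3**k*(-8*k**3 - 34*k**2 - 34*k - 19). ✓
Evaluate: s_(n+1) = 3**(n + 1)*(-4*n**3 - 11*n**2 - 12*n - 7); subtract s_(2) = -306 ⇒ S(n) = -12*3**n*n**3 - 33*3**n*n**2 - 36*3**n*n - 21*3**n + 306.

S(n) = - 12 \cdot 3^{n} n^{3} - 33 \cdot 3^{n} n^{2} - 36 \cdot 3^{n} n - 21 \cdot 3^{n} + 306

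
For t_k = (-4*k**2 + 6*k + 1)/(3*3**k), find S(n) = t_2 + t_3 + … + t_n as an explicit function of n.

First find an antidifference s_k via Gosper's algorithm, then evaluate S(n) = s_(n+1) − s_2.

The ratio is (4*k**2 + 2*k - 3)/(3*(4*k**2 - 6*k - 1)).
Gosper form: A/B · C(k+1)/C(k) with A=1/3, B=1, C=k**2 - 3*k/2 - 1/4.
Solve (1/3)·f(k+1) − (1)·f(k) = k**2 - 3*k/2 - 1/4.
Bound: deg f ≤ 2.
Solving with deg f ≤ 2: f(k) = -3*k*(2*k - 1)/4.
Certificate R = B(k−1)f/C = -3*k*(2*k - 1)/(4*k**2 - 6*k - 1) gives s_k = k*(2*k - 1)/3**k.
Verify: (-4*k**2 + 6*k + 1)/(3*3**k) matches t_k.
Telescope: S(n) = s_(n+1) − s_(2) = 3**(-n - 1)*(2*n**2 + 3*n + 1) − (2/3) = 3**(-n - 1)*(-2*3**n + 2*n**2 + 3*n + 1).

S(n) = 3**(-n - 1)*(-2*3**n + 2*n**2 + 3*n + 1)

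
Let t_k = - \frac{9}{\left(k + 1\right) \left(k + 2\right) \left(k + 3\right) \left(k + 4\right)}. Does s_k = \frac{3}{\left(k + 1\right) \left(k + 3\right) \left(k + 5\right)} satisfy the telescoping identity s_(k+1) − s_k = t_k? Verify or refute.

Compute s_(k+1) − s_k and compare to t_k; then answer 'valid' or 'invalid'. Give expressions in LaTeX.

Invalid: residual \frac{9 \left(4 k + 19\right)}{k^{6} + 21 k^{5} + 175 k^{4} + 735 k^{3} + 1624 k^{2} + 1764 k + 720} ≠ 0.

s_(k+1) = 3/((k + 2)*(k + 4)*(k + 6))
s_(k+1) − s_k = 3/((k + 2)*(k + 4)*(k + 6)) - 3/((k + 1)*(k + 3)*(k + 5))
(s_(k+1) − s_k) − t_k = 9*(4*k + 19)/(k**6 + 21*k**5 + 175*k**4 + 735*k**3 + 1624*k**2 + 1764*k + 720)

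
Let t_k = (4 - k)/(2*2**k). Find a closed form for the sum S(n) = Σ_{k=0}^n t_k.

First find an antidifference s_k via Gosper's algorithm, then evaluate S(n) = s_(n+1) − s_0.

t_(k+1)/t_k = (k - 3)/(2*(k - 4)).
Factor: A=1/2; B=1; C=k - 4.
Need (1/2)·f(k+1) − (1)·f(k) = k - 4.
Degrees (0,0,1) ⇒ d ≤ 1.
Solving with deg f ≤ 1: f(k) = -2*(k - 3).
Then R = B(k−1)f/C = -2*(k - 3)/(k - 4), so s_k = R(k)·t_k = (k - 3)/2**k.
Verify: (4 - k)/(2*2**k) matches t_k.
Σ_(k=0)^n t_k = s_(n+1) − s_(0) = (2**(-n - 1)*(n - 2)) − (-3), i.e. (6*2**n + n - 2)/(2*2**n).

S(n) = (6*2**n + n - 2)/(2*2**n)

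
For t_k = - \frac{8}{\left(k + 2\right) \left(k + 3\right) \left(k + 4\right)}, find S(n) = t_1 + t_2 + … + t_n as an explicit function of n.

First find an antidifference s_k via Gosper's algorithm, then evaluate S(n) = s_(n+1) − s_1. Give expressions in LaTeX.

S(n) = \frac{n \left(- n - 7\right)}{3 \left(n^{2} + 7 n + 12\right)}

t_(k+1)/t_k = (k + 2)/(k + 5).
Take A(k)=k + 2, B(k)=k + 5, C(k)=1.
Need (k + 2)·f(k+1) − (k + 4)·f(k) = 1.
From deg A=1, deg B=1, deg C=0: d=2.
Solving with deg f ≤ 2: f(k) = k*(k + 5)/12.
So s_k = (B(k−1)f/C)·t_k = (k*(k + 4)*(k + 5)/12)·t_k = 2*k*(-k - 5)/(3*(k + 2)*(k + 3)).
Verify: -8/(k**3 + 9*k**2 + 26*k + 24) matches t_k.
s_(n+1) = 2*(-n**2 - 7*n - 6)/(3*(n**2 + 7*n + 12)) and s_(1) = -1/3, so S(n) = n*(-n - 7)/(3*(n**2 + 7*n + 12)).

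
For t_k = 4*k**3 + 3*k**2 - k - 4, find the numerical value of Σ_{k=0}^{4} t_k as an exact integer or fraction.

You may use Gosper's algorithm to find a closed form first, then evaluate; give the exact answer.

The ratio is (4*k**3 + 15*k**2 + 17*k + 2)/(4*k**3 + 3*k**2 - k - 4).
Gosper form: A/B · C(k+1)/C(k) with A=1, B=1, C=k**3 + 3*k**2/4 - k/4 - 1.
Solve (1)·f(k+1) − (1)·f(k) = k**3 + 3*k**2/4 - k/4 - 1.
Bound: deg f ≤ 4.
A polynomial solution: f(k) = k*(k**3 - k**2 - k - 3)/4.
Get s_k = R·t_k = k*(k**3 - k**2 - k - 3) with R(k) = B(k−1)f(k)/C(k) = k*(k**3 - k**2 - k - 3)/(4*k**3 + 3*k**2 - k - 4).
s_(k+1) − s_k = 4*k**3 + 3*k**2 - k - 4 = t_k.
Sum = s_(5) − s_(0); s_(5) = 460, s_(0) = 0 ⇒ 460.

Σ = 460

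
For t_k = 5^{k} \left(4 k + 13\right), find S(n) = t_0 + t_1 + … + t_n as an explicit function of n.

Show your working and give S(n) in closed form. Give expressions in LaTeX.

S(n) = 5 \cdot 5^{n} n + 15 \cdot 5^{n} - 2

Ratio r(k) = 5*(4*k + 17)/(4*k + 13).
Gosper form: A/B · C(k+1)/C(k) with A=5, B=1, C=k + 13/4.
Set up (5)·f(k+1) − (1)·f(k) − (k + 13/4) = 0.
Degrees (0,0,1) ⇒ d ≤ 1.
Coefficient equations give f(k) = (k + 2)/4.
Certificate R = B(k−1)f/C = (k + 2)/(4*k + 13) gives s_k = 5**k*(k + 2).
Verify: 5**k*(4*k + 13) matches t_k.
Σ_(k=0)^n t_k = s_(n+1) − s_(0) = (5**(n + 1)*(n + 3)) − (2), i.e. 5*5**n*n + 15*5**n - 2.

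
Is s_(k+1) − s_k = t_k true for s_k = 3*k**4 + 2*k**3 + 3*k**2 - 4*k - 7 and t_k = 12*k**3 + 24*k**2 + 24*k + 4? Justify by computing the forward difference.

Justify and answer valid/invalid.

s_(k+1) = 3*k**4 + 14*k**3 + 27*k**2 + 20*k - 3
s_(k+1) − s_k = 12*k**3 + 24*k**2 + 24*k + 4
(s_(k+1) − s_k) − t_k = 0

Valid: the claim telescopes to t_k.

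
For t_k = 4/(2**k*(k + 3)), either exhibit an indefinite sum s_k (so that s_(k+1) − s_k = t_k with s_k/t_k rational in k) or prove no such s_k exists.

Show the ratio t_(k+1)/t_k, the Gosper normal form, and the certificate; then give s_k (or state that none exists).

no hypergeometric antidifference exists

r(k) = (k + 3)/(2*(k + 4)) after simplifying.
Take A(k)=k/2 + 3/2, B(k)=k + 4, C(k)=1.
Need (k/2 + 3/2)·f(k+1) − (k + 3)·f(k) = 1.
From deg A=1, deg B=1, deg C=0: d=-1.
d = -1 < 0 ⇒ no nonzero polynomial f; not summable.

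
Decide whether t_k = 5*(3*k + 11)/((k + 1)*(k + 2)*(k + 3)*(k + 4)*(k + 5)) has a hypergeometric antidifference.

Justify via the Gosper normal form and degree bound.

Yes. s_k = 5*k*(k**2 + 7*k + 14)/(8*(k**3 + 7*k**2 + 14*k + 8)).

The ratio is (k + 1)*(3*k + 14)/((k + 6)*(3*k + 11)).
Normal form (A,B,C) = (k + 1, k + 6, k + 11/3).
Set up (k + 1)·f(k+1) − (k + 5)·f(k) − (k + 11/3) = 0.
From deg A=1, deg B=1, deg C=1: d=4.
Match coefficients ⇒ f(k) = k*(k + 3)*(k**2 + 7*k + 14)/24.
R(k) = B(k−1)·f(k)/C(k) = k*(k + 3)*(k + 5)*(k**2 + 7*k + 14)/(8*(3*k + 11)); s_k = R·t_k = 5*k*(k**2 + 7*k + 14)/(8*(k**3 + 7*k**2 + 14*k + 8)).
Verify: 5*(3*k + 11)/(k**5 + 15*k**4 + 85*k**3 + 225*k**2 + 274*k + 120) matches t_k.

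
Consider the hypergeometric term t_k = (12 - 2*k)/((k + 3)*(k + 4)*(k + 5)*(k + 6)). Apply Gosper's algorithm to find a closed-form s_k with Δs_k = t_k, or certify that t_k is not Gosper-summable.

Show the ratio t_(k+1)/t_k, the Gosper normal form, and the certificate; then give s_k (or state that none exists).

s_k = k*(k**2 + 12*k + 67)/(20*(k + 3)*(k + 4)*(k + 5))

Ratio r(k) = (k - 5)*(k + 3)/((k - 6)*(k + 7)).
Gosper form: A/B · C(k+1)/C(k) with A=k + 3, B=k + 7, C=k - 6.
Need (k + 3)·f(k+1) − (k + 6)·f(k) = k - 6.
deg f ≤ 3 (via 1,1,1).
A polynomial solution: f(k) = -k*(k**2 + 12*k + 67)/40.
R(k) = B(k−1)·f(k)/C(k) = -k*(k + 6)*(k**2 + 12*k + 67)/(40*(k - 6)); s_k = R·t_k = k*(k**2 + 12*k + 67)/(20*(k + 3)*(k + 4)*(k + 5)).
Δs = 2*(6 - k)/(k**4 + 18*k**3 + 119*k**2 + 342*k + 360), as required.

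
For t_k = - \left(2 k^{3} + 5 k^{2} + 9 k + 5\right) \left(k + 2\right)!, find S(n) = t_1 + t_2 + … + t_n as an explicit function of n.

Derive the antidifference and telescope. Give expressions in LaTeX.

S(n) = - 2 n^{2} \left(n + 3\right)! - n \left(n + 3\right)! - 3 \left(n + 3\right)! + 18

The ratio is (2*k**4 + 17*k**3 + 58*k**2 + 96*k + 63)/(2*k**3 + 5*k**2 + 9*k + 5).
Gosper form: A/B · C(k+1)/C(k) with A=k + 3, B=1, C=k**3 + 5*k**2/2 + 9*k/2 + 5/2.
f must satisfy (k + 3)·f(k+1) − (1)·f(k) = k**3 + 5*k**2/2 + 9*k/2 + 5/2.
From deg A=1, deg B=0, deg C=3: d=2.
Solve for f: f(k) = (2*k**2 - 3*k + 4)/2 (degree 2 ≤ 2).
Get s_k = R·t_k = -(2*k**2 - 3*k + 4)*factorial(k + 2) with R(k) = B(k−1)f(k)/C(k) = (2*k**2 - 3*k + 4)/(2*k**3 + 5*k**2 + 9*k + 5).
Δs = -(2*k**3 + 5*k**2 + 9*k + 5)*factorial(k + 2), as required.
Σ_(k=1)^n t_k = s_(n+1) − s_(1) = (-(2*n**2 + n + 3)*factorial(n + 3)) − (-18), i.e. -2*n**2*factorial(n + 3) - n*factorial(n + 3) - 3*factorial(n + 3) + 18.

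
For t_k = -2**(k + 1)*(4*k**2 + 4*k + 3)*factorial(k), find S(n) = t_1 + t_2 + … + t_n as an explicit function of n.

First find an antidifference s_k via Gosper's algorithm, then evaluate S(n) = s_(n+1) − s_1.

The ratio is 2*(4*k**3 + 16*k**2 + 23*k + 11)/(4*k**2 + 4*k + 3).
Gosper form: A/B · C(k+1)/C(k) with A=2*k + 2, B=1, C=k**2 + k + 3/4.
f must satisfy (2*k + 2)·f(k+1) − (1)·f(k) = k**2 + k + 3/4.
From deg A=1, deg B=0, deg C=2: d=1.
A polynomial solution: f(k) = (2*k - 1)/4.
Then R = B(k−1)f/C = (2*k - 1)/(4*k**2 + 4*k + 3), so s_k = R(k)·t_k = -2**(k + 1)*(2*k - 1)*factorial(k).
Verify: -2**(k + 1)*(4*k**2 + 4*k + 3)*factorial(k) matches t_k.
Σ_(k=1)^n t_k = s_(n+1) − s_(1) = (-2**(n + 2)*(2*n + 1)*factorial(n + 1)) − (-4), i.e. -8*2**n*n**2*factorial(n) - 12*2**n*n*factorial(n) - 4*2**n*factorial(n) + 4.

S(n) = -8*2**n*n**2*factorial(n) - 12*2**n*n*factorial(n) - 4*2**n*factorial(n) + 4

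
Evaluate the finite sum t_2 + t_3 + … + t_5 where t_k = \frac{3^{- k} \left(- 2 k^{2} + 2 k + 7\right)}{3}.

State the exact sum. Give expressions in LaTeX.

Σ = -16/243

Ratio r(k) = (2*k**2 + 2*k - 7)/(3*(2*k**2 - 2*k - 7)).
Factor: A=1/3; B=1; C=k**2 - k - 7/2.
f must satisfy (1/3)·f(k+1) − (1)·f(k) = k**2 - k - 7/2.
Degrees (0,0,2) ⇒ d ≤ 2.
Solve for f: f(k) = -3*(k**2 - 3)/2 (degree 2 ≤ 2).
Certificate R = B(k−1)f/C = -3*(k**2 - 3)/(2*k**2 - 2*k - 7) gives s_k = (k**2 - 3)/3**k.
Δs = (-2*k**2 + 2*k + 7)/(3*3**k), as required.
Σ_(k=2)^(5) t_k = s_(6) − s_(2) = 11/243 − (1/9) = -16/243.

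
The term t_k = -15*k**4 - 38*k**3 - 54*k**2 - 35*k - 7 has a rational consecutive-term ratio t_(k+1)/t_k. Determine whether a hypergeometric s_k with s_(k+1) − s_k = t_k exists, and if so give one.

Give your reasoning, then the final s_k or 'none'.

s_k = k*(-3*k**4 - 2*k**3 - 4*k**2 + 2)

r(k) = (15*k**4 + 98*k**3 + 258*k**2 + 317*k + 149)/(15*k**4 + 38*k**3 + 54*k**2 + 35*k + 7) after simplifying.
Take A(k)=1, B(k)=1, C(k)=k**4 + 38*k**3/15 + 18*k**2/5 + 7*k/3 + 7/15.
Key eq: (1)·f(k+1) = (1)·f(k) + (k**4 + 38*k**3/15 + 18*k**2/5 + 7*k/3 + 7/15).
deg f ≤ 5 (via 0,0,4).
Solve for f: f(k) = k*(3*k**4 + 2*k**3 + 4*k**2 - 2)/15 (degree 5 ≤ 5).
R(k) = B(k−1)·f(k)/C(k) = k*(3*k**4 + 2*k**3 + 4*k**2 - 2)/(15*k**4 + 38*k**3 + 54*k**2 + 35*k + 7); s_k = R·t_k = k*(-3*k**4 - 2*k**3 - 4*k**2 + 2).
s_(k+1) − s_k = -15*k**4 - 38*k**3 - 54*k**2 - 35*k - 7 = t_k.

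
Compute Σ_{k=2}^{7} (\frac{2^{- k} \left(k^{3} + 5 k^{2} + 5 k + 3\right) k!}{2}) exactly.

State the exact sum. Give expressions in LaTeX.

Compute t_(k+1)/t_k: get (k**4 + 9*k**3 + 26*k**2 + 32*k + 14)/(2*(k**3 + 5*k**2 + 5*k + 3)).
Factor: A=k/2 + 1/2; B=1; C=k**3 + 5*k**2 + 5*k + 3.
f must satisfy (k/2 + 1/2)·f(k+1) − (1)·f(k) = k**3 + 5*k**2 + 5*k + 3.
Degrees (1,0,3) ⇒ d ≤ 2.
Solve for f: f(k) = 2*(k**2 + 4*k + 2) (degree 2 ≤ 2).
Then R = B(k−1)f/C = 2*(k**2 + 4*k + 2)/(k**3 + 5*k**2 + 5*k + 3), so s_k = R(k)·t_k = (k**2 + 4*k + 2)*factorial(k)/2**k.
Δs = (k**3 + 5*k**2 + 5*k + 3)*factorial(k)/(2*2**k), as required.
Evaluate s at k=8 and k=2: 15435 and 7; difference 15428.

Σ = 15428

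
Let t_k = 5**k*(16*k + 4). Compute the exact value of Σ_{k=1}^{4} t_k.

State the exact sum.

Compute t_(k+1)/t_k: get 5*(4*k + 5)/(4*k + 1).
Normal form (A,B,C) = (5, 1, k + 1/4).
Set up (5)·f(k+1) − (1)·f(k) − (k + 1/4) = 0.
Degrees (0,0,1) ⇒ d ≤ 1.
Solve for f: f(k) = (k - 1)/4 (degree 1 ≤ 1).
So s_k = (B(k−1)f/C)·t_k = ((k - 1)/(4*k + 1))·t_k = 4*5**k*(k - 1).
s_(k+1) − s_k = 5**k*(16*k + 4) = t_k.
Sum = s_(5) − s_(1); s_(5) = 50000, s_(1) = 0 ⇒ 50000.

Σ = 50000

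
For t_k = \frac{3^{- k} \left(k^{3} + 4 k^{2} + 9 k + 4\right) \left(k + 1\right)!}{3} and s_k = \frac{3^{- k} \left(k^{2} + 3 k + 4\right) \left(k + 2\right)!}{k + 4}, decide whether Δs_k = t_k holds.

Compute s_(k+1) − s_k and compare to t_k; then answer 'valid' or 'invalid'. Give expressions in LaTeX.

s_(k+1) = (k**2 + 5*k + 8)*factorial(k + 3)/(3*3**k*(k + 5))
s_(k+1) − s_k = (k + 1)*(k**3 + 8*k**2 + 23*k + 36)*factorial(k + 2)/(3*3**k*(k + 4)*(k + 5))
(s_(k+1) − s_k) − t_k = -2*(k**4 + 8*k**3 + 22*k**2 + 31*k + 4)*factorial(k + 1)/(3*3**k*(k + 4)*(k + 5))

Invalid: residual - \frac{2 \cdot 3^{- k} \left(k^{4} + 8 k^{3} + 22 k^{2} + 31 k + 4\right) \left(k + 1\right)!}{3 \left(k + 4\right) \left(k + 5\right)} ≠ 0.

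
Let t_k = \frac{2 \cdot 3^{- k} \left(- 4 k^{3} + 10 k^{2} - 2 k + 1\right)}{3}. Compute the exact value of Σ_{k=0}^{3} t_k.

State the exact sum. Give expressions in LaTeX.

Σ = 128/81

Step 1: r(k) = (4*k**3 + 2*k**2 - 6*k - 5)/(3*(4*k**3 - 10*k**2 + 2*k - 1)).
So A=1/3 and B=1, with C=k**3 - 5*k**2/2 + k/2 - 1/4.
Need (1/3)·f(k+1) − (1)·f(k) = k**3 - 5*k**2/2 + k/2 - 1/4.
From deg A=0, deg B=0, deg C=3: d=3.
Solve for f: f(k) = -3*(4*k**3 - 4*k**2 + 4*k + 1)/8 (degree 3 ≤ 3).
Certificate R = B(k−1)f/C = -3*(4*k**3 - 4*k**2 + 4*k + 1)/(2*(4*k**3 - 10*k**2 + 2*k - 1)) gives s_k = (4*k**3 - 4*k**2 + 4*k + 1)/3**k.
s_(k+1) − s_k = 2*(-4*k**3 + 10*k**2 - 2*k + 1)/(3*3**k) = t_k.
Sum = s_(4) − s_(0); s_(4) = 209/81, s_(0) = 1 ⇒ 128/81.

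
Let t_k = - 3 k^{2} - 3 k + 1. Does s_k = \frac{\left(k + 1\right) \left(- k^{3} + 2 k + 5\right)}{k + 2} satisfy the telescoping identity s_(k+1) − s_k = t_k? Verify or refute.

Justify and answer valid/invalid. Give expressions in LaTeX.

s_(k+1) = (k + 2)*(2*k - (k + 1)**3 + 7)/(k + 3)
s_(k+1) − s_k = (-3*k**4 - 16*k**3 - 23*k**2 - 6*k + 9)/(k**2 + 5*k + 6)
(s_(k+1) − s_k) − t_k = (2*k**3 + 9*k**2 + 7*k + 3)/(k**2 + 5*k + 6)

Invalid: residual \frac{2 k^{3} + 9 k^{2} + 7 k + 3}{k^{2} + 5 k + 6} ≠ 0.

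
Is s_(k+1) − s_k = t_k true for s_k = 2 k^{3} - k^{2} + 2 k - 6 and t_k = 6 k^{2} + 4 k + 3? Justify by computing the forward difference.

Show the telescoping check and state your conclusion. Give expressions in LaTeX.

s_(k+1) = 2*k**3 + 5*k**2 + 6*k - 3
s_(k+1) − s_k = 6*k**2 + 4*k + 3
(s_(k+1) − s_k) − t_k = 0

Valid: the claim telescopes to t_k.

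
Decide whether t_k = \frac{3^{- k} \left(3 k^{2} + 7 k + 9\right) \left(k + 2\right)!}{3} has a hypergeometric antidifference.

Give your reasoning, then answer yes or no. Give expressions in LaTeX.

Yes. s_k = 3^{- k} \left(3 k + 4\right) \left(k + 2\right)!.

Step 1: r(k) = (k + 3)*(7*k + 3*(k + 1)**2 + 16)/(3*(3*k**2 + 7*k + 9)).
Factor: A=k/3 + 1; B=1; C=k**2 + 7*k/3 + 3.
f must satisfy (k/3 + 1)·f(k+1) − (1)·f(k) = k**2 + 7*k/3 + 3.
deg f ≤ 1 (via 1,0,2).
Solving with deg f ≤ 1: f(k) = 3*k + 4.
Then R = B(k−1)f/C = 3*(3*k + 4)/(3*k**2 + 7*k + 9), so s_k = R(k)·t_k = (3*k + 4)*factorial(k + 2)/3**k.
Δs = (3*k**2 + 7*k + 9)*factorial(k + 2)/(3*3**k), as required.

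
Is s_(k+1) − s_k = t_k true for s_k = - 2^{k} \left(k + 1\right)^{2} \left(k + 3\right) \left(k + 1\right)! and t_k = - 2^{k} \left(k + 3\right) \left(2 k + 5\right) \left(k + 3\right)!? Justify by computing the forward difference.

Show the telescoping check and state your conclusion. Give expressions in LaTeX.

Invalid: residual 2^{k} \left(2 k^{3} + 15 k^{2} + 36 k + 29\right) \left(k + 1\right)! ≠ 0.

s_(k+1) = -2**(k + 1)*(k + 2)**2*(k + 4)*factorial(k + 2)
s_(k+1) − s_k = -2**k*(2*k**4 + 19*k**3 + 67*k**2 + 105*k + 61)*factorial(k + 1)
(s_(k+1) − s_k) − t_k = 2**k*(2*k**3 + 15*k**2 + 36*k + 29)*factorial(k + 1)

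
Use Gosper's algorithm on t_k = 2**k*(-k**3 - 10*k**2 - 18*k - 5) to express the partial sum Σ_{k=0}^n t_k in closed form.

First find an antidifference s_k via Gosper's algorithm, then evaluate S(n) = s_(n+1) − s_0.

S(n) = -2*2**n*n**3 - 14*2**n*n**2 - 14*2**n*n - 8*2**n + 3

The ratio is 2*(k**3 + 13*k**2 + 41*k + 34)/(k**3 + 10*k**2 + 18*k + 5).
Gosper form: A/B · C(k+1)/C(k) with A=2, B=1, C=k**3 + 10*k**2 + 18*k + 5.
f must satisfy (2)·f(k+1) − (1)·f(k) = k**3 + 10*k**2 + 18*k + 5.
deg f ≤ 3 (via 0,0,3).
Solving with deg f ≤ 3: f(k) = k**3 + 4*k**2 - 4*k + 3.
Certificate R = B(k−1)f/C = (k**3 + 4*k**2 - 4*k + 3)/(k**3 + 10*k**2 + 18*k + 5) gives s_k = 2**k*(-k**3 - 4*k**2 + 4*k - 3).
s_(k+1) − s_k = 2**k*(-k**3 - 10*k**2 - 18*k - 5) = t_k.
Evaluate: s_(n+1) = 2**(n + 1)*(-n**3 - 7*n**2 - 7*n - 4); subtract s_(0) = -3 ⇒ S(n) = -2*2**n*n**3 - 14*2**n*n**2 - 14*2**n*n - 8*2**n + 3.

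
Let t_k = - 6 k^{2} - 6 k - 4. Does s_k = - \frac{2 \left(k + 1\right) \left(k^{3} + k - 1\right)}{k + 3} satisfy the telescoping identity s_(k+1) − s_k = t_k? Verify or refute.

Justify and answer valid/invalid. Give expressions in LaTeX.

Invalid: residual \frac{4 \left(2 k^{3} + 12 k^{2} + 10 k + 7\right)}{k^{2} + 7 k + 12} ≠ 0.

s_(k+1) = -2*(k + 2)*(k + (k + 1)**3)/(k + 4)
s_(k+1) − s_k = 2*(-3*k**4 - 20*k**3 - 35*k**2 - 30*k - 10)/(k**2 + 7*k + 12)
(s_(k+1) − s_k) − t_k = 4*(2*k**3 + 12*k**2 + 10*k + 7)/(k**2 + 7*k + 12)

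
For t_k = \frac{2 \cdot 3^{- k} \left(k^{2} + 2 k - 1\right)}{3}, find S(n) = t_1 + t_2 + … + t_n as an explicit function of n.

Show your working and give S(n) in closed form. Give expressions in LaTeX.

S(n) = 3^{- n - 1} \left(5 \cdot 3^{n} - n^{2} - 5 n - 5\right)

t_(k+1)/t_k = (k**2 + 4*k + 2)/(3*(k**2 + 2*k - 1)).
So A=1/3 and B=1, with C=k**2 + 2*k - 1.
Set up (1/3)·f(k+1) − (1)·f(k) − (k**2 + 2*k - 1) = 0.
deg f ≤ 2 (via 0,0,2).
Coefficient equations give f(k) = -3*(k**2 + 3*k + 1)/2.
So s_k = (B(k−1)f/C)·t_k = (-3*(k**2 + 3*k + 1)/(2*(k**2 + 2*k - 1)))·t_k = (-k**2 - 3*k - 1)/3**k.
s_(k+1) − s_k = 2*(k**2 + 2*k - 1)/(3*3**k) = t_k.
Evaluate: s_(n+1) = 3**(-n - 1)*(-n**2 - 5*n - 5); subtract s_(1) = -5/3 ⇒ S(n) = 3**(-n - 1)*(5*3**n - n**2 - 5*n - 5).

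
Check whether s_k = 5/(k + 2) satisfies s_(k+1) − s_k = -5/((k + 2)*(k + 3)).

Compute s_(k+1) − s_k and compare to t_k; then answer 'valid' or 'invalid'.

s_(k+1) = 5/(k + 3)
s_(k+1) − s_k = -5/((k + 2)*(k + 3))
(s_(k+1) − s_k) − t_k = 0

Valid: the claim telescopes to t_k.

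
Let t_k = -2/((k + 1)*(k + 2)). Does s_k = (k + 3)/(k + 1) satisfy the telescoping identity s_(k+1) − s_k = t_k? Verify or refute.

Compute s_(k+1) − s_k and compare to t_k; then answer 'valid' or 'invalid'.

valid (s_(k+1) − s_k reduces to t_k)

s_(k+1) = (k + 4)/(k + 2)
s_(k+1) − s_k = -2/(k**2 + 3*k + 2)
(s_(k+1) − s_k) − t_k = 0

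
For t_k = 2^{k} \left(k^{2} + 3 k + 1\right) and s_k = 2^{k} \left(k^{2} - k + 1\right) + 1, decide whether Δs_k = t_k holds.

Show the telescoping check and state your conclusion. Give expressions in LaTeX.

valid; difference matches t_k

s_(k+1) = 2**(k + 1)*(-k + (k + 1)**2) + 1
s_(k+1) − s_k = 2**k*(k**2 + 3*k + 1)
(s_(k+1) − s_k) − t_k = 0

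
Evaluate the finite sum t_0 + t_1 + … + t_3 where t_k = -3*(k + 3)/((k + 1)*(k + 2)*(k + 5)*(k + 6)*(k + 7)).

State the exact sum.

Ratio r(k) = (k + 1)*(k + 4)*(k + 5)/((k + 3)**2*(k + 8)).
Factor: A=k + 1; B=k + 8; C=k**3 + 10*k**2 + 33*k + 36.
Set up (k + 1)·f(k+1) − (k + 7)·f(k) − (k**3 + 10*k**2 + 33*k + 36) = 0.
Degrees (1,1,3) ⇒ d ≤ 6.
Coefficient equations give f(k) = k*(k + 2)*(k + 3)*(k + 4)*(k**2 + 12*k + 41)/90.
Certificate R = B(k−1)f/C = k*(k + 2)*(k + 7)*(k**2 + 12*k + 41)/(90*(k + 3)) gives s_k = k*(-k**2 - 12*k - 41)/(30*(k**3 + 12*k**2 + 41*k + 30)).
Check: Δs_k = 3*(-k - 3)/(k**5 + 21*k**4 + 163*k**3 + 567*k**2 + 844*k + 420). ✓
Σ_(k=0)^(3) t_k = s_(4) − s_(0) = -7/225 − (0) = -7/225.

Σ = -7/225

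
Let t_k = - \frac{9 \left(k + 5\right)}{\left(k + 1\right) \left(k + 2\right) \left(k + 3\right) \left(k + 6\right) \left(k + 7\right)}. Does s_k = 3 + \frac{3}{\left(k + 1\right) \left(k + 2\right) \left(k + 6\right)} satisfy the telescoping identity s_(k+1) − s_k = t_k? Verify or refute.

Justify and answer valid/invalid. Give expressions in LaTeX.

Valid: the claim telescopes to t_k.

s_(k+1) = 3 + 3/((k + 2)*(k + 3)*(k + 7))
s_(k+1) − s_k = 9*(-k - 5)/(k**5 + 19*k**4 + 131*k**3 + 401*k**2 + 540*k + 252)
(s_(k+1) − s_k) − t_k = 0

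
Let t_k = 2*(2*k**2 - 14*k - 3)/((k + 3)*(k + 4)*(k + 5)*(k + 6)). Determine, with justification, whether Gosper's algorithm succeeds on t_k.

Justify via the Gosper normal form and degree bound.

Yes. s_k = k*(k**2 - 108*k + 47)/(30*(k + 3)*(k + 4)*(k + 5)).

Compute t_(k+1)/t_k: get (2*k**3 - 4*k**2 - 45*k - 45)/(2*k**3 - 101*k - 21).
Gosper form: A/B · C(k+1)/C(k) with A=k + 3, B=k + 7, C=k**2 - 7*k - 3/2.
Solve (k + 3)·f(k+1) − (k + 6)·f(k) = k**2 - 7*k - 3/2.
From deg A=1, deg B=1, deg C=2: d=3.
Match coefficients ⇒ f(k) = k*(k**2 - 108*k + 47)/120.
Then R = B(k−1)f/C = k*(k + 6)*(k**2 - 108*k + 47)/(60*(2*k**2 - 14*k - 3)), so s_k = R(k)·t_k = k*(k**2 - 108*k + 47)/(30*(k + 3)*(k + 4)*(k + 5)).
Verify: 2*(2*k**2 - 14*k - 3)/(k**4 + 18*k**3 + 119*k**2 + 342*k + 360) matches t_k.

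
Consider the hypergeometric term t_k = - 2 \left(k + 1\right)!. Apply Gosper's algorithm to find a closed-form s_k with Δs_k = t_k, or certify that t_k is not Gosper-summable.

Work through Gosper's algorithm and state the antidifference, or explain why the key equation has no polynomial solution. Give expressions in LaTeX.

The ratio is k + 2.
Factor: A=k + 2; B=1; C=1.
Set up (k + 2)·f(k+1) − (1)·f(k) − (1) = 0.
Degrees (1,0,0) ⇒ d ≤ -1.
Bound -1 < 0, so the key equation has no polynomial solution.

none — t_k is not Gosper-summable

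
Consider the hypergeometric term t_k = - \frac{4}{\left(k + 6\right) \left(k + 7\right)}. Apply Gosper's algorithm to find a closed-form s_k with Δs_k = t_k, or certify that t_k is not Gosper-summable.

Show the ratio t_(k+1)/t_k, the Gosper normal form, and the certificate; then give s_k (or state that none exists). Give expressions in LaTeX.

t_(k+1)/t_k = (k + 6)/(k + 8).
Normal form (A,B,C) = (k + 6, k + 8, 1).
Need (k + 6)·f(k+1) − (k + 7)·f(k) = 1.
d = 1 from the (1,1,0) case.
Solve for f: f(k) = k/6 (degree 1 ≤ 1).
Get s_k = R·t_k = -2*k/(3*k + 18) with R(k) = B(k−1)f(k)/C(k) = k*(k + 7)/6.
Verify: -4/(k**2 + 13*k + 42) matches t_k.

s_k = - \frac{2 k}{3 k + 18}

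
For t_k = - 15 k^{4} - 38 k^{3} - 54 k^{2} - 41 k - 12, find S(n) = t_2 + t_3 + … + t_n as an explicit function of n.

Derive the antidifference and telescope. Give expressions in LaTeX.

S(n) = - 3 n^{5} - 17 n^{4} - 42 n^{3} - 57 n^{2} - 41 n + 160

Ratio r(k) = (15*k**4 + 98*k**3 + 258*k**2 + 323*k + 160)/(15*k**4 + 38*k**3 + 54*k**2 + 41*k + 12).
Factor: A=1; B=1; C=k**4 + 38*k**3/15 + 18*k**2/5 + 41*k/15 + 4/5.
Key eq: (1)·f(k+1) = (1)·f(k) + (k**4 + 38*k**3/15 + 18*k**2/5 + 41*k/15 + 4/5).
Bound: deg f ≤ 5.
Match coefficients ⇒ f(k) = k**2*(3*k**3 + 2*k**2 + 4*k + 3)/15.
Get s_k = R·t_k = k**2*(-3*k**3 - 2*k**2 - 4*k - 3) with R(k) = B(k−1)f(k)/C(k) = k**2*(3*k**3 + 2*k**2 + 4*k + 3)/(15*k**4 + 38*k**3 + 54*k**2 + 41*k + 12).
Δs = -15*k**4 - 38*k**3 - 54*k**2 - 41*k - 12, as required.
Evaluate: s_(n+1) = -3*n**5 - 17*n**4 - 42*n**3 - 57*n**2 - 41*n - 12; subtract s_(2) = -172 ⇒ S(n) = -3*n**5 - 17*n**4 - 42*n**3 - 57*n**2 - 41*n + 160.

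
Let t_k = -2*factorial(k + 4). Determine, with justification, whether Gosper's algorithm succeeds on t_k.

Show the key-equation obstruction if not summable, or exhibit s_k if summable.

The ratio is k + 5.
Take A(k)=k + 5, B(k)=1, C(k)=1.
Set up (k + 5)·f(k+1) − (1)·f(k) − (1) = 0.
Degrees (1,0,0) ⇒ d ≤ -1.
deg f ≤ -1 is impossible — no certificate.

No — negative degree bound, so no certificate f.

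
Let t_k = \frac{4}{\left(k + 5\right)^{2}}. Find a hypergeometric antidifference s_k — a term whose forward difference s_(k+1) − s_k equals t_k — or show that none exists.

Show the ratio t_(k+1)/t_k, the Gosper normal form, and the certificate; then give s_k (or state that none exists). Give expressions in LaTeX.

t_(k+1)/t_k = (k + 5)**2/(k + 6)**2.
A = k**2 + 10*k + 25, B = k**2 + 12*k + 36, C = 1.
f must satisfy (k**2 + 10*k + 25)·f(k+1) − (k**2 + 10*k + 25)·f(k) = 1.
d = 0 from the (2,2,0) case.
Write f(k) = c0. Then LHS − RHS = -1, requiring -1 = 0: contradictory. No certificate.

no hypergeometric antidifference exists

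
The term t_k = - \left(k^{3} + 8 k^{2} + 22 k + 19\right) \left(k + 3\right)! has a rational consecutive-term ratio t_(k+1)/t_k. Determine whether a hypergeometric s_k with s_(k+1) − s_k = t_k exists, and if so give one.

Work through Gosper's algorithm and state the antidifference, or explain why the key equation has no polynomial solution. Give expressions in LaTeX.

t_(k+1)/t_k = (k**4 + 15*k**3 + 85*k**2 + 214*k + 200)/(k**3 + 8*k**2 + 22*k + 19).
Normal form (A,B,C) = (k + 4, 1, k**3 + 8*k**2 + 22*k + 19).
Set up (k + 4)·f(k+1) − (1)·f(k) − (k**3 + 8*k**2 + 22*k + 19) = 0.
deg f ≤ 2 (via 1,0,3).
A polynomial solution: f(k) = k**2 + 3*k + 1.
Get s_k = R·t_k = -(k**2 + 3*k + 1)*factorial(k + 3) with R(k) = B(k−1)f(k)/C(k) = (k**2 + 3*k + 1)/(k**3 + 8*k**2 + 22*k + 19).
Δs = -(k**3 + 8*k**2 + 22*k + 19)*factorial(k + 3), as required.

s_k = - \left(k^{2} + 3 k + 1\right) \left(k + 3\right)!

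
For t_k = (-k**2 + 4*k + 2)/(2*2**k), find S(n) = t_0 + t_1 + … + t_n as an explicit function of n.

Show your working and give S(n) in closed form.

Ratio r(k) = (k**2 - 2*k - 5)/(2*(k**2 - 4*k - 2)).
Take A(k)=1/2, B(k)=1, C(k)=k**2 - 4*k - 2.
Solve (1/2)·f(k+1) − (1)·f(k) = k**2 - 4*k - 2.
d = 2 from the (0,0,2) case.
Solving with deg f ≤ 2: f(k) = -2*(k - 3)*(k + 1).
So s_k = (B(k−1)f/C)·t_k = (-2*(k - 3)*(k + 1)/(k**2 - 4*k - 2))·t_k = (k**2 - 2*k - 3)/2**k.
s_(k+1) − s_k = (-k**2 + 4*k + 2)/(2*2**k) = t_k.
s_(n+1) = 2**(-n - 1)*(n**2 - 4) and s_(0) = -3, so S(n) = (6*2**n + n**2 - 4)/(2*2**n).

S(n) = (6*2**n + n**2 - 4)/(2*2**n)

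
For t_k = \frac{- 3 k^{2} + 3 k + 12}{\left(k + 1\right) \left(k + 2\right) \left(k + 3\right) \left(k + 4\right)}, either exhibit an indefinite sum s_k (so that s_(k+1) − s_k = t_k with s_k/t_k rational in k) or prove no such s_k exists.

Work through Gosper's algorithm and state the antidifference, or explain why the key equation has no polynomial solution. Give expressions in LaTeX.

r(k) = (k + 1)*(k - (k + 1)**2 + 5)/((k + 5)*(-k**2 + k + 4)) after simplifying.
Take A(k)=k + 1, B(k)=k + 5, C(k)=k**2 - k - 4.
Key eq: (k + 1)·f(k+1) = (k + 4)·f(k) + (k**2 - k - 4).
d = 3 from the (1,1,2) case.
A polynomial solution: f(k) = -k*(k**2 + 15*k + 20)/9.
So s_k = (B(k−1)f/C)·t_k = (-k*(k + 4)*(k**2 + 15*k + 20)/(9*(k**2 - k - 4)))·t_k = k*(k**2 + 15*k + 20)/(3*(k + 1)*(k + 2)*(k + 3)).
s_(k+1) − s_k = 3*(-k**2 + k + 4)/(k**4 + 10*k**3 + 35*k**2 + 50*k + 24) = t_k.

s_k = \frac{k \left(k^{2} + 15 k + 20\right)}{3 \left(k + 1\right) \left(k + 2\right) \left(k + 3\right)}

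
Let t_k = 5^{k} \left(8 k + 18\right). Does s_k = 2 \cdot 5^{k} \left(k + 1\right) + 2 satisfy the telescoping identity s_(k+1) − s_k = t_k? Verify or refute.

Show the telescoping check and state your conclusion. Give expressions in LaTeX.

valid; difference matches t_k

s_(k+1) = 2*5**(k + 1)*(k + 2) + 2
s_(k+1) − s_k = 5**k*(8*k + 18)
(s_(k+1) − s_k) − t_k = 0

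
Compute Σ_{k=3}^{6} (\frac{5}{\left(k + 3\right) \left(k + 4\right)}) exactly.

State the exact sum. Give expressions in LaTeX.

t_(k+1)/t_k = (k + 3)/(k + 5).
A = k + 3, B = k + 5, C = 1.
Set up (k + 3)·f(k+1) − (k + 4)·f(k) − (1) = 0.
From deg A=1, deg B=1, deg C=0: d=1.
Match coefficients ⇒ f(k) = k/3.
Then R = B(k−1)f/C = k*(k + 4)/3, so s_k = R(k)·t_k = 5*k/(3*(k + 3)).
s_(k+1) − s_k = 5/(k**2 + 7*k + 12) = t_k.
Telescoping: Σ = s_(7) − s_(3) = 7/6 − (5/6) = 1/3.

Σ = 1/3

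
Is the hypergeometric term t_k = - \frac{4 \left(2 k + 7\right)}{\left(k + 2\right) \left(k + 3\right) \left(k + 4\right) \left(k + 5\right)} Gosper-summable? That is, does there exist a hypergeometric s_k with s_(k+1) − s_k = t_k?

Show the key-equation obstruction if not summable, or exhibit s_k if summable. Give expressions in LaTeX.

Step 1: r(k) = (k + 2)*(2*k + 9)/((k + 6)*(2*k + 7)).
A = k + 2, B = k + 6, C = k + 7/2.
Need (k + 2)·f(k+1) − (k + 5)·f(k) = k + 7/2.
Degrees (1,1,1) ⇒ d ≤ 3.
Coefficient equations give f(k) = k*(k + 3)*(k + 6)/16.
Then R = B(k−1)f/C = k*(k + 3)*(k + 5)*(k + 6)/(8*(2*k + 7)), so s_k = R(k)·t_k = k*(-k - 6)/(2*(k**2 + 6*k + 8)).
s_(k+1) − s_k = 4*(-2*k - 7)/(k**4 + 14*k**3 + 71*k**2 + 154*k + 120) = t_k.

Yes. s_k = \frac{k \left(- k - 6\right)}{2 \left(k^{2} + 6 k + 8\right)}.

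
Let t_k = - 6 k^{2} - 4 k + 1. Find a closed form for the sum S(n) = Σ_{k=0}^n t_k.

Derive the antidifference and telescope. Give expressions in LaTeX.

S(n) = - 2 n^{3} - 5 n^{2} - 2 n + 1

Step 1: r(k) = (6*k**2 + 16*k + 9)/(6*k**2 + 4*k - 1).
Take A(k)=1, B(k)=1, C(k)=k**2 + 2*k/3 - 1/6.
Set up (1)·f(k+1) − (1)·f(k) − (k**2 + 2*k/3 - 1/6) = 0.
deg f ≤ 3 (via 0,0,2).
Match coefficients ⇒ f(k) = k*(2*k**2 - k - 2)/6.
Certificate R = B(k−1)f/C = k*(2*k**2 - k - 2)/(6*k**2 + 4*k - 1) gives s_k = k*(-2*k**2 + k + 2).
Check: Δs_k = -6*k**2 - 4*k + 1. ✓
Evaluate: s_(n+1) = -2*n**3 - 5*n**2 - 2*n + 1; subtract s_(0) = 0 ⇒ S(n) = -2*n**3 - 5*n**2 - 2*n + 1.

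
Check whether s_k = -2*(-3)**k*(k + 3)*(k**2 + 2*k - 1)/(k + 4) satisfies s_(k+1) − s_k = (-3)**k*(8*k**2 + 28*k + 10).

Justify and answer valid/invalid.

Invalid: residual (-3)**k*(-8*k**3 - 62*k**2 - 126*k - 38)/(k**2 + 9*k + 20) ≠ 0.

s_(k+1) = 6*(-3)**k*(k + 4)*(2*k + (k + 1)**2 + 1)/(k + 5)
s_(k+1) − s_k = (-3)**k*(8*k**4 + 92*k**3 + 360*k**2 + 524*k + 162)/(k**2 + 9*k + 20)
(s_(k+1) − s_k) − t_k = (-3)**k*(-8*k**3 - 62*k**2 - 126*k - 38)/(k**2 + 9*k + 20)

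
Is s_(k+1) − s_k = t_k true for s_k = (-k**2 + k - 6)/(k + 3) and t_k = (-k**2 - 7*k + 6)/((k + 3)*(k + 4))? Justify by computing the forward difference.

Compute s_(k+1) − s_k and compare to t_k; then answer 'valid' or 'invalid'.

valid (s_(k+1) − s_k reduces to t_k)

s_(k+1) = (k - (k + 1)**2 - 5)/(k + 4)
s_(k+1) − s_k = (-k**2 - 7*k + 6)/(k**2 + 7*k + 12)
(s_(k+1) − s_k) − t_k = 0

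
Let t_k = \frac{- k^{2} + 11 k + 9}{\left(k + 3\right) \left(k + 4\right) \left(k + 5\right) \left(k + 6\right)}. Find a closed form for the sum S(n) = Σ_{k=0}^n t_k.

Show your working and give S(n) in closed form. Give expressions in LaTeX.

Ratio r(k) = (k + 3)*(11*k - (k + 1)**2 + 20)/((k + 7)*(-k**2 + 11*k + 9)).
So A=k + 3 and B=k + 7, with C=k**2 - 11*k - 9.
Need (k + 3)·f(k+1) − (k + 6)·f(k) = k**2 - 11*k - 9.
Bound: deg f ≤ 3.
Coefficient equations give f(k) = -k*(k**2 + 27*k + 17)/15.
So s_k = (B(k−1)f/C)·t_k = (-k*(k + 6)*(k**2 + 27*k + 17)/(15*(k**2 - 11*k - 9)))·t_k = k*(k**2 + 27*k + 17)/(15*(k + 3)*(k + 4)*(k + 5)).
Δs = (-k**2 + 11*k + 9)/(k**4 + 18*k**3 + 119*k**2 + 342*k + 360), as required.
Telescope: S(n) = s_(n+1) − s_(0) = (n**3 + 30*n**2 + 74*n + 45)/(15*(n**3 + 15*n**2 + 74*n + 120)) − (0) = (n**3 + 30*n**2 + 74*n + 45)/(15*(n**3 + 15*n**2 + 74*n + 120)).

S(n) = \frac{n^{3} + 30 n^{2} + 74 n + 45}{15 \left(n^{3} + 15 n^{2} + 74 n + 120\right)}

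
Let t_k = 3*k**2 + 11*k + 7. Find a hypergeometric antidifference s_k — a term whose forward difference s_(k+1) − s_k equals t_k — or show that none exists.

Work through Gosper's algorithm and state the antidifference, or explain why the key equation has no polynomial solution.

Step 1: r(k) = (3*k**2 + 17*k + 21)/(3*k**2 + 11*k + 7).
A = 1, B = 1, C = k**2 + 11*k/3 + 7/3.
Solve (1)·f(k+1) − (1)·f(k) = k**2 + 11*k/3 + 7/3.
d = 3 from the (0,0,2) case.
Solving with deg f ≤ 3: f(k) = k*(k**2 + 4*k + 2)/3.
So s_k = (B(k−1)f/C)·t_k = (k*(k**2 + 4*k + 2)/(3*k**2 + 11*k + 7))·t_k = k*(k**2 + 4*k + 2).
s_(k+1) − s_k = 3*k**2 + 11*k + 7 = t_k.

s_k = k*(k**2 + 4*k + 2)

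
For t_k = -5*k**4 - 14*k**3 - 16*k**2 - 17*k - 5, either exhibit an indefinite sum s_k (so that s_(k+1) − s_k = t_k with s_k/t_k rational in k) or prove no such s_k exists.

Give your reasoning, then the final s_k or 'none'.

Ratio r(k) = (5*k**4 + 34*k**3 + 88*k**2 + 111*k + 57)/(5*k**4 + 14*k**3 + 16*k**2 + 17*k + 5).
A = 1, B = 1, C = k**4 + 14*k**3/5 + 16*k**2/5 + 17*k/5 + 1.
f must satisfy (1)·f(k+1) − (1)·f(k) = k**4 + 14*k**3/5 + 16*k**2/5 + 17*k/5 + 1.
d = 5 from the (0,0,4) case.
Solve for f: f(k) = k*(k**4 + k**3 + 4*k - 1)/5 (degree 5 ≤ 5).
Then R = B(k−1)f/C = k*(k**4 + k**3 + 4*k - 1)/(5*k**4 + 14*k**3 + 16*k**2 + 17*k + 5), so s_k = R(k)·t_k = k*(-k**4 - k**3 - 4*k + 1).
Verify: -5*k**4 - 14*k**3 - 16*k**2 - 17*k - 5 matches t_k.

s_k = k*(-k**4 - k**3 - 4*k + 1)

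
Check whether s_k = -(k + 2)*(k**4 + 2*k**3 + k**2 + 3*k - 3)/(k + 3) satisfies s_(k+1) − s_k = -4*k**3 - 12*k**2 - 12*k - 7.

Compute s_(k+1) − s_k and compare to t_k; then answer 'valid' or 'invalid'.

s_(k+1) = -(k + 3)*(3*k + (k + 1)**4 + 2*(k + 1)**3 + (k + 1)**2)/(k + 4)
s_(k+1) − s_k = (-4*k**5 - 37*k**4 - 122*k**3 - 188*k**2 - 153*k - 60)/(k**2 + 7*k + 12)
(s_(k+1) − s_k) − t_k = (3*k**4 + 22*k**3 + 47*k**2 + 40*k + 24)/(k**2 + 7*k + 12)

Invalid: residual (3*k**4 + 22*k**3 + 47*k**2 + 40*k + 24)/(k**2 + 7*k + 12) ≠ 0.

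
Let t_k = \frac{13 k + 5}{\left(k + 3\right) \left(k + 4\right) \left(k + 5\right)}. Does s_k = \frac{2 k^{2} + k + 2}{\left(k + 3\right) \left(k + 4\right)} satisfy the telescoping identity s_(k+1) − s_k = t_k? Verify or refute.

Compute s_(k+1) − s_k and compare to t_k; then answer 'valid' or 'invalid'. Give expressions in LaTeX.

valid (s_(k+1) − s_k reduces to t_k)

s_(k+1) = (k + 2*(k + 1)**2 + 3)/((k + 4)*(k + 5))
s_(k+1) − s_k = (13*k + 5)/(k**3 + 12*k**2 + 47*k + 60)
(s_(k+1) − s_k) − t_k = 0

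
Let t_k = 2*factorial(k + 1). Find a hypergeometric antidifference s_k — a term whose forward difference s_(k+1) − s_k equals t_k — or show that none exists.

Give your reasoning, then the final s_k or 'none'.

not Gosper-summable; s_k does not exist

Compute t_(k+1)/t_k: get k + 2.
A = k + 2, B = 1, C = 1.
f must satisfy (k + 2)·f(k+1) − (1)·f(k) = 1.
Degrees (1,0,0) ⇒ d ≤ -1.
deg f ≤ -1 is impossible — no certificate.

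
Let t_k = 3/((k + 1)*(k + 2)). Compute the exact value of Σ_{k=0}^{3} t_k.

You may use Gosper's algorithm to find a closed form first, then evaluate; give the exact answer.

Compute t_(k+1)/t_k: get (k + 1)/(k + 3).
Factor: A=k + 1; B=k + 3; C=1.
Need (k + 1)·f(k+1) − (k + 2)·f(k) = 1.
From deg A=1, deg B=1, deg C=0: d=1.
Coefficient equations give f(k) = k.
R(k) = B(k−1)·f(k)/C(k) = k*(k + 2); s_k = R·t_k = 3*k/(k + 1).
Δs = 3/(k**2 + 3*k + 2), as required.
Σ_(k=0)^(3) t_k = s_(4) − s_(0) = 12/5 − (0) = 12/5.

Σ = 12/5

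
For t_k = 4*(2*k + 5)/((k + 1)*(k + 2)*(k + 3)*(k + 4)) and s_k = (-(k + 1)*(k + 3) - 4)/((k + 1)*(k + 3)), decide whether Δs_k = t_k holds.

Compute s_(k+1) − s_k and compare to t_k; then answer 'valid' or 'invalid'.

Valid — Δs_k = t_k.

s_(k+1) = (-(k + 2)*(k + 4) - 4)/((k + 2)*(k + 4))
s_(k+1) − s_k = 4*(2*k + 5)/(k**4 + 10*k**3 + 35*k**2 + 50*k + 24)
(s_(k+1) − s_k) − t_k = 0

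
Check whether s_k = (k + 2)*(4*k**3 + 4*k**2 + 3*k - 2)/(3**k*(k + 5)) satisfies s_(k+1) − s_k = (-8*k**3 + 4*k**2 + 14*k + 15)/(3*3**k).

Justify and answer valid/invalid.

s_(k+1) = (4*k**4 + 28*k**3 + 71*k**2 + 78*k + 27)/(3*3**k*(k + 6))
s_(k+1) − s_k = (-8*k**5 - 60*k**4 - 38*k**3 + 223*k**2 + 357*k + 207)/(3*3**k*(k**2 + 11*k + 30))
(s_(k+1) − s_k) − t_k = (8*k**4 + 48*k**3 - 22*k**2 - 76*k - 81)/(3**k*(k**2 + 11*k + 30))

Invalid: residual (8*k**4 + 48*k**3 - 22*k**2 - 76*k - 81)/(3**k*(k**2 + 11*k + 30)) ≠ 0.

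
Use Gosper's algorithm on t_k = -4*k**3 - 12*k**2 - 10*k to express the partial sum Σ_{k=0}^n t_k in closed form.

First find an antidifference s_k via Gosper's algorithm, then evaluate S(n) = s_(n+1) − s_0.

r(k) = (2*k**3 + 12*k**2 + 23*k + 13)/(k*(2*k**2 + 6*k + 5)) after simplifying.
Normal form (A,B,C) = (1, 1, k**3 + 3*k**2 + 5*k/2).
Need (1)·f(k+1) − (1)·f(k) = k**3 + 3*k**2 + 5*k/2.
From deg A=0, deg B=0, deg C=3: d=4.
Solve for f: f(k) = k*(k - 1)*(k**2 + 3*k + 3)/4 (degree 4 ≤ 4).
R(k) = B(k−1)·f(k)/C(k) = (k - 1)*(k**2 + 3*k + 3)/(2*(2*k**2 + 6*k + 5)); s_k = R·t_k = k*(-k**3 - 2*k**2 + 3).
Verify: 2*k*(-2*k**2 - 6*k - 5) matches t_k.
s_(n+1) = n*(-n**3 - 6*n**2 - 12*n - 7) and s_(0) = 0, so S(n) = n*(-n**3 - 6*n**2 - 12*n - 7).

S(n) = n*(-n**3 - 6*n**2 - 12*n - 7)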